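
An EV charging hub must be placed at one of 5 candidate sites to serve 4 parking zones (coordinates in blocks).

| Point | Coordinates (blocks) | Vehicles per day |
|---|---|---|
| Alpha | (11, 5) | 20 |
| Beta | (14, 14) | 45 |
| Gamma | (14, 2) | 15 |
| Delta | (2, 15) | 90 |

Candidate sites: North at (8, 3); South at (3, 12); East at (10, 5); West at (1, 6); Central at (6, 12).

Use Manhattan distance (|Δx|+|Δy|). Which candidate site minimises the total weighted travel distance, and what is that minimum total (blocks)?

Total weighted distance at each candidate:
  North (8, 3): total = 2590
  South (3, 12): total = 1560
  East (10, 5): total = 2330
  West (1, 6): total = 2320
  Central (6, 12): total = 1590
Minimum is at South with total 1560 blocks.

South, total 1560 blocks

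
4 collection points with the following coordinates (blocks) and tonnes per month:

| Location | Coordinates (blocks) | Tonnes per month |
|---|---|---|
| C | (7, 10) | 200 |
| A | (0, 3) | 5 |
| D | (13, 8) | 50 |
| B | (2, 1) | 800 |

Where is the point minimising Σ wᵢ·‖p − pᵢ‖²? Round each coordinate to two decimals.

(3.46, 3.05)

The minimiser of Σwᵢ‖p−pᵢ‖² is the weighted centroid p* = (Σwᵢpᵢ)/(Σwᵢ).
Σwᵢ = 1055.
Σwᵢxᵢ = 200·7 + 5·0 + 50·13 + 800·2 = 3650.
Σwᵢyᵢ = 200·10 + 5·3 + 50·8 + 800·1 = 3215.
x* = 3650/1055 = 3.46, y* = 3215/1055 = 3.05.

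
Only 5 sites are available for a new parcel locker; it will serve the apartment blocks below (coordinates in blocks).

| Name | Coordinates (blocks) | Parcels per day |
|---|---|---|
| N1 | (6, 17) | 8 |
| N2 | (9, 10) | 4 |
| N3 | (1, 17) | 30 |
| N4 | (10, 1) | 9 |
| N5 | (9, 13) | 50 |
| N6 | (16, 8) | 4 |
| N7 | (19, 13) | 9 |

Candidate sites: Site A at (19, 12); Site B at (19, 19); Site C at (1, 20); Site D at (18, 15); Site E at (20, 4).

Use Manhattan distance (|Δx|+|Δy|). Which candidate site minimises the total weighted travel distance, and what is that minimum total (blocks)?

Total weighted distance at each candidate:
  Site A (19, 12): total = 1649
  Site B (19, 19): total = 1949
  Site C (1, 20): total = 1561
  Site D (18, 15): total = 1549
  Site E (20, 4): total = 2483
Minimum is at Site D with total 1549 blocks.

Site D, total 1549 blocks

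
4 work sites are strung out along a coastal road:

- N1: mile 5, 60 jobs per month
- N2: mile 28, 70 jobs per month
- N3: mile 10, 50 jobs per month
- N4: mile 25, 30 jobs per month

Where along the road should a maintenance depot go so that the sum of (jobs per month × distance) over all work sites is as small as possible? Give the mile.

x = 10

For a sum of weighted absolute distances on a line, the optimum is the weighted median (not the mean). Total weight W = 210; half-weight = 105.
Sort by position and accumulate weight:
  mile 5 (N1, w=60) → cum 60
  mile 10 (N3, w=50) → cum 110  ≥ 105 → median here
  mile 25 (N4, w=30) → cum 140
  mile 28 (N2, w=70) → cum 210
Optimal location: mile 10.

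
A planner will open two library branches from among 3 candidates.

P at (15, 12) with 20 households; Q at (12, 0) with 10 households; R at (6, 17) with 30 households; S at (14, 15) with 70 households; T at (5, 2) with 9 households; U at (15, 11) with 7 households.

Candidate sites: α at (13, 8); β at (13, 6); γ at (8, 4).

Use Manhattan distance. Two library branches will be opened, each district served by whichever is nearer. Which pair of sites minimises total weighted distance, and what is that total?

Evaluate every pair (each demand assigned to the nearer of the two):
  {α, γ}: total = 1290
  {α, β}: total = 1373
  {β, γ}: total = 1474
Best pair: {α, γ} with total 1290.

{α, γ}, total 1290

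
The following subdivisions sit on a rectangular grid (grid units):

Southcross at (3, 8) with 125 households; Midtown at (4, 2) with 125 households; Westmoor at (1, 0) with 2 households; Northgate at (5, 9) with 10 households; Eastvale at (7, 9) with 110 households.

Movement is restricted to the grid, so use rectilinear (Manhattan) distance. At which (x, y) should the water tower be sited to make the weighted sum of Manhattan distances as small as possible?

Manhattan distance separates: Σwᵢ(|x−xᵢ|+|y−yᵢ|) = Σwᵢ|x−xᵢ| + Σwᵢ|y−yᵢ|, so x and y are optimised independently as 1-D weighted medians.
Total weight W = 372; half = 186.
x-coordinate, sorted with cumulative weight:
  x=1 (Westmoor, w=2) cum 2
  x=3 (Southcross, w=125) cum 127
  x=4 (Midtown, w=125) cum 252  ← median
  x=5 (Northgate, w=10) cum 262
  x=7 (Eastvale, w=110) cum 372
⇒ x* = 4
y-coordinate, sorted with cumulative weight:
  y=0 (Westmoor, w=2) cum 2
  y=2 (Midtown, w=125) cum 127
  y=8 (Southcross, w=125) cum 252  ← median
  y=9 (Northgate, w=10) cum 262
  y=9 (Eastvale, w=110) cum 372
⇒ y* = 8

(4, 8)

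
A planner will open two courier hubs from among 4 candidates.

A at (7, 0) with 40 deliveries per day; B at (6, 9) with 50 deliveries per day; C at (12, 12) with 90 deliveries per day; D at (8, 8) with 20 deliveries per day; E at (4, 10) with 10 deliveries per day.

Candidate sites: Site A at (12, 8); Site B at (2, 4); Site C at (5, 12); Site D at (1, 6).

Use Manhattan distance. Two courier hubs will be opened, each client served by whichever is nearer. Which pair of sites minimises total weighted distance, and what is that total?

{Site A, Site C}, total 1190

Evaluate every pair (each demand assigned to the nearer of the two):
  {Site A, Site C}: total = 1190
  {Site A, Site B}: total = 1230
  {Site A, Site D}: total = 1340
  {Site B, Site C}: total = 1360
  {Site C, Site D}: total = 1480
  {Site B, Site D}: total = 2540
Best pair: {Site A, Site C} with total 1190.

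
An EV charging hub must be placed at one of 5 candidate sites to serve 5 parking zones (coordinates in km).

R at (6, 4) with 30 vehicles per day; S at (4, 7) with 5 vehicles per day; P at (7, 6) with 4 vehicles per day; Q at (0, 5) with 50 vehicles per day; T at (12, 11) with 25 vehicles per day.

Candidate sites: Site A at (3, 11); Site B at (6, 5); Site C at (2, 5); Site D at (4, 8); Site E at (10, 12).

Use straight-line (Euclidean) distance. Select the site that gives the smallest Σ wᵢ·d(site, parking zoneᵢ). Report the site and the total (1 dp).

Total weighted distance at each candidate:
  Site A (3, 11): total = 835.1
  Site B (6, 5): total = 561.9
  Site C (2, 5): total = 549.8
  Site D (4, 8): total = 617.2
  Site E (10, 12): total = 1000.4
Minimum is at Site C with total 549.8 km.

Site C, total 549.8 km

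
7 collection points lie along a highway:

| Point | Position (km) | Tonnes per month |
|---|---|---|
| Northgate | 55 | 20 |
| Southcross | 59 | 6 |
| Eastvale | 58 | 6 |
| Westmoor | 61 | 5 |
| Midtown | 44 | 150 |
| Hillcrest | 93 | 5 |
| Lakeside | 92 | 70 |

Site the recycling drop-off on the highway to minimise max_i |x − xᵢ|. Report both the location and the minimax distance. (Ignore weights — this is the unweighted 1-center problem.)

The 1-center on a line is the midpoint of the two extreme points: leftmost at 44, rightmost at 93.
Optimal location = (44 + 93)/2 = 68.5; maximum distance = (93 − 44)/2 = 24.5.

location 68.5, max distance 24.5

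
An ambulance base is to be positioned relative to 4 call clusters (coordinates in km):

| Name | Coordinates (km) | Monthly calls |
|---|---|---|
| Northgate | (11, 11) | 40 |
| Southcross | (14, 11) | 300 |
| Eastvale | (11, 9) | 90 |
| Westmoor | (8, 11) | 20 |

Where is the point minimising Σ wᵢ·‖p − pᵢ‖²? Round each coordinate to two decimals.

The minimiser of Σwᵢ‖p−pᵢ‖² is the weighted centroid p* = (Σwᵢpᵢ)/(Σwᵢ).
Σwᵢ = 450.
Σwᵢxᵢ = 40·11 + 300·14 + 90·11 + 20·8 = 5790.
Σwᵢyᵢ = 40·11 + 300·11 + 90·9 + 20·11 = 4770.
x* = 5790/450 = 12.87, y* = 4770/450 = 10.60.

(12.87, 10.60)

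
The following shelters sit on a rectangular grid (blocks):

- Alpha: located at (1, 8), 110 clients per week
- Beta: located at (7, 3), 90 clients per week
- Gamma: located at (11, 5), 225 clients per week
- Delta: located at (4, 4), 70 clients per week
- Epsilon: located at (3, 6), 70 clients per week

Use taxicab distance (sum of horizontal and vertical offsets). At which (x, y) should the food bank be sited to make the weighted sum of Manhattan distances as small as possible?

(7, 5)

Manhattan distance separates: Σwᵢ(|x−xᵢ|+|y−yᵢ|) = Σwᵢ|x−xᵢ| + Σwᵢ|y−yᵢ|, so x and y are optimised independently as 1-D weighted medians.
Total weight W = 565; half = 282.5.
x-coordinate, sorted with cumulative weight:
  x=1 (Alpha, w=110) cum 110
  x=3 (Epsilon, w=70) cum 180
  x=4 (Delta, w=70) cum 250
  x=7 (Beta, w=90) cum 340  ← median
  x=11 (Gamma, w=225) cum 565
⇒ x* = 7
y-coordinate, sorted with cumulative weight:
  y=3 (Beta, w=90) cum 90
  y=4 (Delta, w=70) cum 160
  y=5 (Gamma, w=225) cum 385  ← median
  y=6 (Epsilon, w=70) cum 455
  y=8 (Alpha, w=110) cum 565
⇒ y* = 5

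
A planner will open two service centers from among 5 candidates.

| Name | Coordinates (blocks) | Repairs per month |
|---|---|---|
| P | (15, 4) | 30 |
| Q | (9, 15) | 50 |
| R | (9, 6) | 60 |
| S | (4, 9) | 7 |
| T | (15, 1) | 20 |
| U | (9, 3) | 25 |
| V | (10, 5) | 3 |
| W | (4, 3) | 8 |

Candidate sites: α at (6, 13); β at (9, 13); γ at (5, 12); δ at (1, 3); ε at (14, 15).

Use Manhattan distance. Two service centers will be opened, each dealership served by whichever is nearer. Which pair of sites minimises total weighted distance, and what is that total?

Evaluate every pair (each demand assigned to the nearer of the two):
  {β, δ}: total = 1604
  {β, ε}: total = 1640
  {β, γ}: total = 1715
  {α, β}: total = 1745
  {δ, ε}: total = 1890
  {α, δ}: total = 1919
  {γ, ε}: total = 1979
  {γ, δ}: total = 2005
  {α, ε}: total = 2009
  {α, γ}: total = 2279
Best pair: {β, δ} with total 1604.

{β, δ}, total 1604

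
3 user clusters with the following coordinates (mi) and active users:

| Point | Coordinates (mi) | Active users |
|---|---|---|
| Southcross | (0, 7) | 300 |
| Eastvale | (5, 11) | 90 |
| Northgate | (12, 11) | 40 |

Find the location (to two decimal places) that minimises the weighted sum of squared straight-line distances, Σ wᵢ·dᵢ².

The minimiser of Σwᵢ‖p−pᵢ‖² is the weighted centroid p* = (Σwᵢpᵢ)/(Σwᵢ).
Σwᵢ = 430.
Σwᵢxᵢ = 300·0 + 90·5 + 40·12 = 930.
Σwᵢyᵢ = 300·7 + 90·11 + 40·11 = 3530.
x* = 930/430 = 2.16, y* = 3530/430 = 8.21.

(2.16, 8.21)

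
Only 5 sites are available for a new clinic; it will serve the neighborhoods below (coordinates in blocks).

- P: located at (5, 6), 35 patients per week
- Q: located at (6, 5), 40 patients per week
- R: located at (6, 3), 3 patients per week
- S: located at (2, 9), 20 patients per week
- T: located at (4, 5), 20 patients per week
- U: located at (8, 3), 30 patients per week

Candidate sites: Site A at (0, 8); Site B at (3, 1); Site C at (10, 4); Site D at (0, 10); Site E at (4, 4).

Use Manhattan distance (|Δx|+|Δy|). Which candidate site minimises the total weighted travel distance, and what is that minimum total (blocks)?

Total weighted distance at each candidate:
  Site A (0, 8): total = 1228
  Site B (3, 1): total = 1030
  Site C (10, 4): total = 950
  Site D (0, 10): total = 1484
  Site E (4, 4): total = 544
Minimum is at Site E with total 544 blocks.

Site E, total 544 blocks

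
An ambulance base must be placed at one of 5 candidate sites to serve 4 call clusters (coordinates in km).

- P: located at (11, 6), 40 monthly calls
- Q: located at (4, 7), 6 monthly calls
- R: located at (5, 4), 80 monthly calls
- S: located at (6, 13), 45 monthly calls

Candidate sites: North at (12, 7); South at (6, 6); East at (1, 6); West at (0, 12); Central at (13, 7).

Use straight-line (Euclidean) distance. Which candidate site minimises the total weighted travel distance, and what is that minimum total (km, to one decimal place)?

South, total 707.3 km

Total weighted distance at each candidate:
  North (12, 7): total = 1095.7
  South (6, 6): total = 707.3
  East (1, 6): total = 1163.8
  West (0, 12): total = 1568.1
  Central (13, 7): total = 1241.8
Minimum is at South with total 707.3 km.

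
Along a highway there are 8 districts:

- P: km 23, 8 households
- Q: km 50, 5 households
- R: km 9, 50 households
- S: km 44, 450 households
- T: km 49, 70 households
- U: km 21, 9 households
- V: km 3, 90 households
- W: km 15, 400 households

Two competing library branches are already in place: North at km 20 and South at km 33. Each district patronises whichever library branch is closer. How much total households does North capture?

The indifferent point is the midpoint (20+33)/2 = 26.5; districts left of it (closer to North at 20) go to North, those right go to South.
  V at 3 (w=90) → North
  R at 9 (w=50) → North
  W at 15 (w=400) → North
  U at 21 (w=9) → North
  P at 23 (w=8) → North
  S at 44 (w=450) → South
  T at 49 (w=70) → South
  Q at 50 (w=5) → South
North captures 557; South captures 525.

557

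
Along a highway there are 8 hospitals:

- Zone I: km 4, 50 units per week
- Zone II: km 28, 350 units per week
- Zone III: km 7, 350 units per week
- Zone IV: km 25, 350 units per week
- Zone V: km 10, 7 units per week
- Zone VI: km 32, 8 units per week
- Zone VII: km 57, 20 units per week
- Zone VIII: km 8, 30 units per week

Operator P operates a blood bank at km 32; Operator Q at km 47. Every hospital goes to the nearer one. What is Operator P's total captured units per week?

The indifferent point is the midpoint (32+47)/2 = 39.5; hospitals left of it (closer to Operator P at 32) go to Operator P, those right go to Operator Q.
  Zone I at 4 (w=50) → Operator P
  Zone III at 7 (w=350) → Operator P
  Zone VIII at 8 (w=30) → Operator P
  Zone V at 10 (w=7) → Operator P
  Zone IV at 25 (w=350) → Operator P
  Zone II at 28 (w=350) → Operator P
  Zone VI at 32 (w=8) → Operator P
  Zone VII at 57 (w=20) → Operator Q
Operator P captures 1145; Operator Q captures 20.

1145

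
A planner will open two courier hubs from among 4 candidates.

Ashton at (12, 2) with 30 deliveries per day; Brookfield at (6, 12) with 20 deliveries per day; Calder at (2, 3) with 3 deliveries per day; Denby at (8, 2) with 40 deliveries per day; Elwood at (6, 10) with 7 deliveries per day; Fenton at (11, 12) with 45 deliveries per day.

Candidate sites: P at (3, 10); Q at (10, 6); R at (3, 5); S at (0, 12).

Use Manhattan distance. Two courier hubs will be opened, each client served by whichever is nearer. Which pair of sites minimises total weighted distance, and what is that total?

Evaluate every pair (each demand assigned to the nearer of the two):
  {P, Q}: total = 880
  {Q, S}: total = 944
  {Q, R}: total = 1000
  {P, R}: total = 1260
  {R, S}: total = 1360
  {P, S}: total = 1625
Best pair: {P, Q} with total 880.

{P, Q}, total 880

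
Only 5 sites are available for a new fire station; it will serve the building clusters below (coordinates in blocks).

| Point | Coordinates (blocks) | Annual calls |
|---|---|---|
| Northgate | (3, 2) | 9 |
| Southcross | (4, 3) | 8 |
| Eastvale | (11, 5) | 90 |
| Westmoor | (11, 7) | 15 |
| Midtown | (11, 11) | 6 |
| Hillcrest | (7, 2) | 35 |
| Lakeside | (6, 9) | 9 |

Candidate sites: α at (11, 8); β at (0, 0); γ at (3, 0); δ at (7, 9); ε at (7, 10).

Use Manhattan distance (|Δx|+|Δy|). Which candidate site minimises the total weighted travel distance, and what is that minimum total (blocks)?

Total weighted distance at each candidate:
  α (11, 8): total = 929
  β (0, 0): total = 2393
  γ (3, 0): total = 1877
  δ (7, 9): total = 1271
  ε (7, 10): total = 1431
Minimum is at α with total 929 blocks.

α, total 929 blocks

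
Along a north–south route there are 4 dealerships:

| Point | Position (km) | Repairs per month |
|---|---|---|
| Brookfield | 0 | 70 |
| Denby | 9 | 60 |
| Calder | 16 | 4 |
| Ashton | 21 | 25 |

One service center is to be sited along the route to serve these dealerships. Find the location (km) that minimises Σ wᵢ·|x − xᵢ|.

For a sum of weighted absolute distances on a line, the optimum is the weighted median (not the mean). Total weight W = 159; half-weight = 79.5.
Sort by position and accumulate weight:
  km 0 (Brookfield, w=70) → cum 70
  km 9 (Denby, w=60) → cum 130  ≥ 79.5 → median here
  km 16 (Calder, w=4) → cum 134
  km 21 (Ashton, w=25) → cum 159
Optimal location: km 9.

x = 9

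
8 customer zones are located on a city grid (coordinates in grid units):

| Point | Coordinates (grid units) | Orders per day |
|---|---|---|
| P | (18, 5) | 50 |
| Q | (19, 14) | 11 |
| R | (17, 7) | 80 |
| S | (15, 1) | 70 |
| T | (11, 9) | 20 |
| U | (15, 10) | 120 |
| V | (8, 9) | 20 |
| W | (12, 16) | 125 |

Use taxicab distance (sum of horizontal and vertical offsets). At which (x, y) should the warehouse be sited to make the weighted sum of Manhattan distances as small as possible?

(15, 10)

Manhattan distance separates: Σwᵢ(|x−xᵢ|+|y−yᵢ|) = Σwᵢ|x−xᵢ| + Σwᵢ|y−yᵢ|, so x and y are optimised independently as 1-D weighted medians.
Total weight W = 496; half = 248.
x-coordinate, sorted with cumulative weight:
  x=8 (V, w=20) cum 20
  x=11 (T, w=20) cum 40
  x=12 (W, w=125) cum 165
  x=15 (S, w=70) cum 235
  x=15 (U, w=120) cum 355  ← median
  x=17 (R, w=80) cum 435
  x=18 (P, w=50) cum 485
  x=19 (Q, w=11) cum 496
⇒ x* = 15
y-coordinate, sorted with cumulative weight:
  y=1 (S, w=70) cum 70
  y=5 (P, w=50) cum 120
  y=7 (R, w=80) cum 200
  y=9 (T, w=20) cum 220
  y=9 (V, w=20) cum 240
  y=10 (U, w=120) cum 360  ← median
  y=14 (Q, w=11) cum 371
  y=16 (W, w=125) cum 496
⇒ y* = 10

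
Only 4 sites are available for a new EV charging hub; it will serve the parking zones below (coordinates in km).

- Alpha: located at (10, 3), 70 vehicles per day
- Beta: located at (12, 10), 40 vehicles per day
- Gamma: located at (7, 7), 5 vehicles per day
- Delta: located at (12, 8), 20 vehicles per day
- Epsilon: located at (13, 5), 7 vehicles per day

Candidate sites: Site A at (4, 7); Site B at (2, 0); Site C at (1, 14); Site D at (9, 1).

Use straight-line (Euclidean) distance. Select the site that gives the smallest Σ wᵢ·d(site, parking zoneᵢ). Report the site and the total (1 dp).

Site D, total 759.5 km

Total weighted distance at each candidate:
  Site A (4, 7): total = 1087.3
  Site B (2, 0): total = 1547.5
  Site C (1, 14): total = 1864.8
  Site D (9, 1): total = 759.5
Minimum is at Site D with total 759.5 km.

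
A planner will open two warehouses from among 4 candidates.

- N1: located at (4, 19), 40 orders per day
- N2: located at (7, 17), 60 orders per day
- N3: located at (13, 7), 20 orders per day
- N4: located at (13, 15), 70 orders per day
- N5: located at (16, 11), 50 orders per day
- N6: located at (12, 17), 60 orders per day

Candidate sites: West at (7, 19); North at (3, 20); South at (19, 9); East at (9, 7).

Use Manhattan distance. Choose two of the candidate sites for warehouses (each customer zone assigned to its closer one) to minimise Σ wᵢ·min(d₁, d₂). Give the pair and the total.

{West, South}, total 1770

Evaluate every pair (each demand assigned to the nearer of the two):
  {West, South}: total = 1770
  {West, East}: total = 1990
  {North, South}: total = 2470
  {West, North}: total = 2530
  {North, East}: total = 2690
  {South, East}: total = 3350
Best pair: {West, South} with total 1770.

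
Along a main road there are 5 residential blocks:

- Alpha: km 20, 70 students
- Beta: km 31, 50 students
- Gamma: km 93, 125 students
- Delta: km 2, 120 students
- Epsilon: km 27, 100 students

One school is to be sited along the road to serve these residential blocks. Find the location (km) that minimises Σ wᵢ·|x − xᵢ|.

For a sum of weighted absolute distances on a line, the optimum is the weighted median (not the mean). Total weight W = 465; half-weight = 232.5.
Sort by position and accumulate weight:
  km 2 (Delta, w=120) → cum 120
  km 20 (Alpha, w=70) → cum 190
  km 27 (Epsilon, w=100) → cum 290  ≥ 232.5 → median here
  km 31 (Beta, w=50) → cum 340
  km 93 (Gamma, w=125) → cum 465
Optimal location: km 27.

x = 27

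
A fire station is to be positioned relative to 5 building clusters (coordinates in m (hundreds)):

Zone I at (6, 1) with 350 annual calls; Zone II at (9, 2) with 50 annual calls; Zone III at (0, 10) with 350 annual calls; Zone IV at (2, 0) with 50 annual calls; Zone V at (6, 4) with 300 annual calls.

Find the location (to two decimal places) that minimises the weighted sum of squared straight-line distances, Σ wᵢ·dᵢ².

The minimiser of Σwᵢ‖p−pᵢ‖² is the weighted centroid p* = (Σwᵢpᵢ)/(Σwᵢ).
Σwᵢ = 1100.
Σwᵢxᵢ = 350·6 + 50·9 + 350·0 + 50·2 + 300·6 = 4450.
Σwᵢyᵢ = 350·1 + 50·2 + 350·10 + 50·0 + 300·4 = 5150.
x* = 4450/1100 = 4.05, y* = 5150/1100 = 4.68.

(4.05, 4.68)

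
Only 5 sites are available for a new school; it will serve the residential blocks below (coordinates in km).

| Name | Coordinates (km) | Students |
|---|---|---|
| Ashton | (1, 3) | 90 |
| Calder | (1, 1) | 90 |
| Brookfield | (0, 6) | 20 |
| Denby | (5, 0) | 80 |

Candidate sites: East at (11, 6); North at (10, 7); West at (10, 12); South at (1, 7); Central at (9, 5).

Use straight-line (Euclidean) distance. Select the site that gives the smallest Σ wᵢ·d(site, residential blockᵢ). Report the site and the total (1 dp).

Total weighted distance at each candidate:
  East (11, 6): total = 2844.7
  North (10, 7): total = 2749.1
  West (10, 12): total = 3697.9
  South (1, 7): total = 1573.3
  Central (9, 5): total = 2240.5
Minimum is at South with total 1573.3 km.

South, total 1573.3 km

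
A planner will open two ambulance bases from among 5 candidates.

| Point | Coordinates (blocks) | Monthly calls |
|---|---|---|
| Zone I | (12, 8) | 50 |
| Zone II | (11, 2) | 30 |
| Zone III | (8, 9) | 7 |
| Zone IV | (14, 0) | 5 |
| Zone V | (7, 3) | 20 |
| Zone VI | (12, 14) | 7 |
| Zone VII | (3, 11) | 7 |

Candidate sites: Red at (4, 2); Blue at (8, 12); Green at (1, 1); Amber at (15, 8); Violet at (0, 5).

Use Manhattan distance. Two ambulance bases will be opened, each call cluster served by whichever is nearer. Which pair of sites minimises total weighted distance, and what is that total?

{Red, Amber}, total 674

Evaluate every pair (each demand assigned to the nearer of the two):
  {Red, Amber}: total = 674
  {Blue, Amber}: total = 800
  {Red, Blue}: total = 855
  {Amber, Violet}: total = 857
  {Green, Amber}: total = 858
  {Blue, Green}: total = 1065
  {Blue, Violet}: total = 1165
  {Red, Violet}: total = 1330
  {Red, Green}: total = 1337
  {Green, Violet}: total = 1604
Best pair: {Red, Amber} with total 674.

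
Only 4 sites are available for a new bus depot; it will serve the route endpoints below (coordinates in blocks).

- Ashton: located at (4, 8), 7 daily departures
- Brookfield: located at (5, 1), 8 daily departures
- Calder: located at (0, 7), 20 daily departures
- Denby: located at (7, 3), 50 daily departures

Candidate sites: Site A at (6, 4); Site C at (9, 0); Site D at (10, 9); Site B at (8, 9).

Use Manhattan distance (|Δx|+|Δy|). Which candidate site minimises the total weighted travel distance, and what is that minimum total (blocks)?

Site A, total 354 blocks

Total weighted distance at each candidate:
  Site A (6, 4): total = 354
  Site C (9, 0): total = 701
  Site D (10, 9): total = 843
  Site B (8, 9): total = 673
Minimum is at Site A with total 354 blocks.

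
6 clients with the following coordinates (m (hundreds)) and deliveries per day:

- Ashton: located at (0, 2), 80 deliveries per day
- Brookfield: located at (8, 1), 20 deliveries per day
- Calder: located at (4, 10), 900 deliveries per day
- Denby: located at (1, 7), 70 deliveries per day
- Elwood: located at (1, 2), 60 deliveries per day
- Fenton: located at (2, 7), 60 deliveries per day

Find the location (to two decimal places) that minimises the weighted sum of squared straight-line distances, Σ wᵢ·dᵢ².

The minimiser of Σwᵢ‖p−pᵢ‖² is the weighted centroid p* = (Σwᵢpᵢ)/(Σwᵢ).
Σwᵢ = 1190.
Σwᵢxᵢ = 80·0 + 20·8 + 900·4 + 70·1 + 60·1 + 60·2 = 4010.
Σwᵢyᵢ = 80·2 + 20·1 + 900·10 + 70·7 + 60·2 + 60·7 = 10210.
x* = 4010/1190 = 3.37, y* = 10210/1190 = 8.58.

(3.37, 8.58)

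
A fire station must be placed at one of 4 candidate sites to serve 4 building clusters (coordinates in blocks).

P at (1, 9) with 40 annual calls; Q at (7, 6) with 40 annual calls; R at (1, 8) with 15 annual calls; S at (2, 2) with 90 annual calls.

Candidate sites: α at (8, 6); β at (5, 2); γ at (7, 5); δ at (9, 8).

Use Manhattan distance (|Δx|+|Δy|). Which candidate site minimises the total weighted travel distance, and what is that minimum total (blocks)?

Total weighted distance at each candidate:
  α (8, 6): total = 1475
  β (5, 2): total = 1100
  γ (7, 5): total = 1295
  δ (9, 8): total = 1810
Minimum is at β with total 1100 blocks.

β, total 1100 blocks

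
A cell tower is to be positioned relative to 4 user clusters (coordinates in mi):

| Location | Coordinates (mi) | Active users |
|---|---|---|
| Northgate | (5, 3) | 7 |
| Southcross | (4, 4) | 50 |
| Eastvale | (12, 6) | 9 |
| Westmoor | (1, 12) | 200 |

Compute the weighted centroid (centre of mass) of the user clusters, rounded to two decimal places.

(2.04, 10.06)

The minimiser of Σwᵢ‖p−pᵢ‖² is the weighted centroid p* = (Σwᵢpᵢ)/(Σwᵢ).
Σwᵢ = 266.
Σwᵢxᵢ = 7·5 + 50·4 + 9·12 + 200·1 = 543.
Σwᵢyᵢ = 7·3 + 50·4 + 9·6 + 200·12 = 2675.
x* = 543/266 = 2.04, y* = 2675/266 = 10.06.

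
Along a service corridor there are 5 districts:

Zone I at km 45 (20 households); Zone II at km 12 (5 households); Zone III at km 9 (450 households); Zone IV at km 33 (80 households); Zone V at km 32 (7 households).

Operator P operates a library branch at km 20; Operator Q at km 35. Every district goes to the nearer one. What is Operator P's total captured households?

The indifferent point is the midpoint (20+35)/2 = 27.5; districts left of it (closer to Operator P at 20) go to Operator P, those right go to Operator Q.
  Zone III at 9 (w=450) → Operator P
  Zone II at 12 (w=5) → Operator P
  Zone V at 32 (w=7) → Operator Q
  Zone IV at 33 (w=80) → Operator Q
  Zone I at 45 (w=20) → Operator Q
Operator P captures 455; Operator Q captures 107.

455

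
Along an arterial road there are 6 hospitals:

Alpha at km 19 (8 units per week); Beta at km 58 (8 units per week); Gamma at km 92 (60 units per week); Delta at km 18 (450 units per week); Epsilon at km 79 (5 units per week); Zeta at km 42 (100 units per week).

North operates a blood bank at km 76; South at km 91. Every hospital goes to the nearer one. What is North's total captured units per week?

The indifferent point is the midpoint (76+91)/2 = 83.5; hospitals left of it (closer to North at 76) go to North, those right go to South.
  Delta at 18 (w=450) → North
  Alpha at 19 (w=8) → North
  Zeta at 42 (w=100) → North
  Beta at 58 (w=8) → North
  Epsilon at 79 (w=5) → North
  Gamma at 92 (w=60) → South
North captures 571; South captures 60.

571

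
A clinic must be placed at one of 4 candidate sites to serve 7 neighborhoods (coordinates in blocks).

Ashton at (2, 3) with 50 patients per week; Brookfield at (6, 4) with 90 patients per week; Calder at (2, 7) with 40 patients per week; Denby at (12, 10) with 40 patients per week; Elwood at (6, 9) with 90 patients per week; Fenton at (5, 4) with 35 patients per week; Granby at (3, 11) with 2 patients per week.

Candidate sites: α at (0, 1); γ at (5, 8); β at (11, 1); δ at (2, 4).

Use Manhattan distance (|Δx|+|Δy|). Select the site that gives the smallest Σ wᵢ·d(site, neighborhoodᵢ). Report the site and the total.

γ, total 1700 blocks

Total weighted distance at each candidate:
  α (0, 1): total = 3736
  γ (5, 8): total = 1700
  β (11, 1): total = 3791
  δ (2, 4): total = 2101
Minimum is at γ with total 1700 blocks.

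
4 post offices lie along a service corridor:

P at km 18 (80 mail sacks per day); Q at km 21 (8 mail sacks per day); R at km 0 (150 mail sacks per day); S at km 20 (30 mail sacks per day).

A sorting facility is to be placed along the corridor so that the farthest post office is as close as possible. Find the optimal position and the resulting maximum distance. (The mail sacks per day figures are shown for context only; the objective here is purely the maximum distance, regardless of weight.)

The 1-center on a line is the midpoint of the two extreme points: leftmost at 0, rightmost at 21.
Optimal location = (0 + 21)/2 = 10.5; maximum distance = (21 − 0)/2 = 10.5.

location 10.5, max distance 10.5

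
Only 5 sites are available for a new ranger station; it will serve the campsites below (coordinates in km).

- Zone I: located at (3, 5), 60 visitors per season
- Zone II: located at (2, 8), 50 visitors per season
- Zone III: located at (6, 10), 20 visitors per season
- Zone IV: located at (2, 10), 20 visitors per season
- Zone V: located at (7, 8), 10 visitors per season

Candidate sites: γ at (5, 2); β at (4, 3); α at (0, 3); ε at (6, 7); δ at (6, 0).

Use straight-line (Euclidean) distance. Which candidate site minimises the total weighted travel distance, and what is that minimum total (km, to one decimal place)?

ε, total 596.6 km

Total weighted distance at each candidate:
  γ (5, 2): total = 947.1
  β (4, 3): total = 752.9
  α (0, 3): total = 901.6
  ε (6, 7): total = 596.6
  δ (6, 0): total = 1293.1
Minimum is at ε with total 596.6 km.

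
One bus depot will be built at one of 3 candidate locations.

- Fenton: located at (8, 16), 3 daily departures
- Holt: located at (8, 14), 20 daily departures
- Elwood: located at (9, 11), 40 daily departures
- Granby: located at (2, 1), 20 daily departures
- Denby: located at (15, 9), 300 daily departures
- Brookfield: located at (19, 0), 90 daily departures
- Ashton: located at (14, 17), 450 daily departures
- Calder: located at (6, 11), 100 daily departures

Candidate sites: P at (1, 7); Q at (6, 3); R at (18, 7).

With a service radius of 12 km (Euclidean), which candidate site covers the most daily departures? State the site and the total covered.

R, covering 880

Coverage radius r = 12 km; a point is covered iff (Δx)²+(Δy)² ≤ 12² = 144.
  P (1, 7): covers {Fenton, Holt, Elwood, Granby, Calder} → 183
  Q (6, 3): covers {Holt, Elwood, Granby, Denby, Calder} → 480
  R (18, 7): covers {Elwood, Denby, Brookfield, Ashton} → 880
Maximum coverage at R: 880 daily departures.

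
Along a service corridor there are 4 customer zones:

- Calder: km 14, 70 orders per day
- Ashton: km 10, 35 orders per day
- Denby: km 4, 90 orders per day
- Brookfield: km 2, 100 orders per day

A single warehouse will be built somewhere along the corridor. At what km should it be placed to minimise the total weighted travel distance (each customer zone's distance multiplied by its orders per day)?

For a sum of weighted absolute distances on a line, the optimum is the weighted median (not the mean). Total weight W = 295; half-weight = 147.5.
Sort by position and accumulate weight:
  km 2 (Brookfield, w=100) → cum 100
  km 4 (Denby, w=90) → cum 190  ≥ 147.5 → median here
  km 10 (Ashton, w=35) → cum 225
  km 14 (Calder, w=70) → cum 295
Optimal location: km 4.

x = 4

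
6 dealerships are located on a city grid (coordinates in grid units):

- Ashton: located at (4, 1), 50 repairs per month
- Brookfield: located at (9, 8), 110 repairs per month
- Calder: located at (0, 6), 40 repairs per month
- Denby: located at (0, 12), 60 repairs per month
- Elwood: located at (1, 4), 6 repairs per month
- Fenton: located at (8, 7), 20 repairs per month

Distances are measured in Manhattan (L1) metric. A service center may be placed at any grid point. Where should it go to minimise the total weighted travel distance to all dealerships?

(4, 8)

Manhattan distance separates: Σwᵢ(|x−xᵢ|+|y−yᵢ|) = Σwᵢ|x−xᵢ| + Σwᵢ|y−yᵢ|, so x and y are optimised independently as 1-D weighted medians.
Total weight W = 286; half = 143.
x-coordinate, sorted with cumulative weight:
  x=0 (Calder, w=40) cum 40
  x=0 (Denby, w=60) cum 100
  x=1 (Elwood, w=6) cum 106
  x=4 (Ashton, w=50) cum 156  ← median
  x=8 (Fenton, w=20) cum 176
  x=9 (Brookfield, w=110) cum 286
⇒ x* = 4
y-coordinate, sorted with cumulative weight:
  y=1 (Ashton, w=50) cum 50
  y=4 (Elwood, w=6) cum 56
  y=6 (Calder, w=40) cum 96
  y=7 (Fenton, w=20) cum 116
  y=8 (Brookfield, w=110) cum 226  ← median
  y=12 (Denby, w=60) cum 286
⇒ y* = 8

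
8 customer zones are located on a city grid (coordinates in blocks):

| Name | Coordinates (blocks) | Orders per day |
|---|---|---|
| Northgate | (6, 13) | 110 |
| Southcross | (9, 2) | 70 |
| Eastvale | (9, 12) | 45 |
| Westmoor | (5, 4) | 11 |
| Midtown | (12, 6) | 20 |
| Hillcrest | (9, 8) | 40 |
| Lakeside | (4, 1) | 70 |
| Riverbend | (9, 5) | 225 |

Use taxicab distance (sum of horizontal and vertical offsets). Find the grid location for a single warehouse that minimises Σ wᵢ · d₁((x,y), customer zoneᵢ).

(9, 5)

Manhattan distance separates: Σwᵢ(|x−xᵢ|+|y−yᵢ|) = Σwᵢ|x−xᵢ| + Σwᵢ|y−yᵢ|, so x and y are optimised independently as 1-D weighted medians.
Total weight W = 591; half = 295.5.
x-coordinate, sorted with cumulative weight:
  x=4 (Lakeside, w=70) cum 70
  x=5 (Westmoor, w=11) cum 81
  x=6 (Northgate, w=110) cum 191
  x=9 (Southcross, w=70) cum 261
  x=9 (Eastvale, w=45) cum 306  ← median
  x=9 (Hillcrest, w=40) cum 346
  x=9 (Riverbend, w=225) cum 571
  x=12 (Midtown, w=20) cum 591
⇒ x* = 9
y-coordinate, sorted with cumulative weight:
  y=1 (Lakeside, w=70) cum 70
  y=2 (Southcross, w=70) cum 140
  y=4 (Westmoor, w=11) cum 151
  y=5 (Riverbend, w=225) cum 376  ← median
  y=6 (Midtown, w=20) cum 396
  y=8 (Hillcrest, w=40) cum 436
  y=12 (Eastvale, w=45) cum 481
  y=13 (Northgate, w=110) cum 591
⇒ y* = 5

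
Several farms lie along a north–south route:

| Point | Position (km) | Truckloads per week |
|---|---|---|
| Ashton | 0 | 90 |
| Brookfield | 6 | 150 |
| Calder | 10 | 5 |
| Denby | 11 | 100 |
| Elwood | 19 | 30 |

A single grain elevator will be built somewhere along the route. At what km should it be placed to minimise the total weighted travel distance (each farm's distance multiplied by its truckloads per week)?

x = 6

For a sum of weighted absolute distances on a line, the optimum is the weighted median (not the mean). Total weight W = 375; half-weight = 187.5.
Sort by position and accumulate weight:
  km 0 (Ashton, w=90) → cum 90
  km 6 (Brookfield, w=150) → cum 240  ≥ 187.5 → median here
  km 10 (Calder, w=5) → cum 245
  km 11 (Denby, w=100) → cum 345
  km 19 (Elwood, w=30) → cum 375
Optimal location: km 6.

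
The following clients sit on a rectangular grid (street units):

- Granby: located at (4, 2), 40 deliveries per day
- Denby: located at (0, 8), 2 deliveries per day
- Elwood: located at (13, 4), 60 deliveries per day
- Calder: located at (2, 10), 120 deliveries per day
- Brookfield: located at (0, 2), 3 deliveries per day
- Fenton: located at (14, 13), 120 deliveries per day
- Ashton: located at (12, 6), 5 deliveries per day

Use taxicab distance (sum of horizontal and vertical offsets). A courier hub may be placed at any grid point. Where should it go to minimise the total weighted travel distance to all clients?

(13, 10)

Manhattan distance separates: Σwᵢ(|x−xᵢ|+|y−yᵢ|) = Σwᵢ|x−xᵢ| + Σwᵢ|y−yᵢ|, so x and y are optimised independently as 1-D weighted medians.
Total weight W = 350; half = 175.
x-coordinate, sorted with cumulative weight:
  x=0 (Denby, w=2) cum 2
  x=0 (Brookfield, w=3) cum 5
  x=2 (Calder, w=120) cum 125
  x=4 (Granby, w=40) cum 165
  x=12 (Ashton, w=5) cum 170
  x=13 (Elwood, w=60) cum 230  ← median
  x=14 (Fenton, w=120) cum 350
⇒ x* = 13
y-coordinate, sorted with cumulative weight:
  y=2 (Granby, w=40) cum 40
  y=2 (Brookfield, w=3) cum 43
  y=4 (Elwood, w=60) cum 103
  y=6 (Ashton, w=5) cum 108
  y=8 (Denby, w=2) cum 110
  y=10 (Calder, w=120) cum 230  ← median
  y=13 (Fenton, w=120) cum 350
⇒ y* = 10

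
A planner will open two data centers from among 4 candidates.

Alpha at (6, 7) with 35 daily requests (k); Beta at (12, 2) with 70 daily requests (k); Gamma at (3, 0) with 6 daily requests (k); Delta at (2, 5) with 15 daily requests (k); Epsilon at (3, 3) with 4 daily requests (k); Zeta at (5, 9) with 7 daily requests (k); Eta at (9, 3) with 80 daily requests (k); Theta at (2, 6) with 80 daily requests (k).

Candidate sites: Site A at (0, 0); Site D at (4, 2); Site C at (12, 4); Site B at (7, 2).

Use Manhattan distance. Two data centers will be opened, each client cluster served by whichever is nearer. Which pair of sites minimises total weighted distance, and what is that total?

Evaluate every pair (each demand assigned to the nearer of the two):
  {Site D, Site C}: total = 1342
  {Site D, Site B}: total = 1437
  {Site C, Site B}: total = 1549
  {Site A, Site C}: total = 1646
  {Site A, Site B}: total = 1646
  {Site A, Site D}: total = 1922
Best pair: {Site D, Site C} with total 1342.

{Site D, Site C}, total 1342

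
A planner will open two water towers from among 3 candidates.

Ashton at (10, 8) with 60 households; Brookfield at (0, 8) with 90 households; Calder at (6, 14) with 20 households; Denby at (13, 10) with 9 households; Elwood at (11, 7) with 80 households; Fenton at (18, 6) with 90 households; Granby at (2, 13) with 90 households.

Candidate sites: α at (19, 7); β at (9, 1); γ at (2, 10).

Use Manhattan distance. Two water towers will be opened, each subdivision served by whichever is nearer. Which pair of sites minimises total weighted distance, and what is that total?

Evaluate every pair (each demand assigned to the nearer of the two):
  {α, γ}: total = 2291
  {β, γ}: total = 3269
  {α, β}: total = 4851
Best pair: {α, γ} with total 2291.

{α, γ}, total 2291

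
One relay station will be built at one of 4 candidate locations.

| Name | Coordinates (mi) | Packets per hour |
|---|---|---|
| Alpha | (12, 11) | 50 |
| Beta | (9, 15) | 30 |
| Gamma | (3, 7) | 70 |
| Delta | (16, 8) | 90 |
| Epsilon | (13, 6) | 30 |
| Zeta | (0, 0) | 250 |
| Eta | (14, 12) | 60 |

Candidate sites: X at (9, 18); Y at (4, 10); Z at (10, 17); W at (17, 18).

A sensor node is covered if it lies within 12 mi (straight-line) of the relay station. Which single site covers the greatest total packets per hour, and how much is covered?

Coverage radius r = 12 mi; a point is covered iff (Δx)²+(Δy)² ≤ 12² = 144.
  X (9, 18): covers {Alpha, Beta, Eta} → 140
  Y (4, 10): covers {Alpha, Beta, Gamma, Epsilon, Zeta, Eta} → 490
  Z (10, 17): covers {Alpha, Beta, Delta, Epsilon, Eta} → 260
  W (17, 18): covers {Alpha, Beta, Delta, Eta} → 230
Maximum coverage at Y: 490 packets per hour.

Y, covering 490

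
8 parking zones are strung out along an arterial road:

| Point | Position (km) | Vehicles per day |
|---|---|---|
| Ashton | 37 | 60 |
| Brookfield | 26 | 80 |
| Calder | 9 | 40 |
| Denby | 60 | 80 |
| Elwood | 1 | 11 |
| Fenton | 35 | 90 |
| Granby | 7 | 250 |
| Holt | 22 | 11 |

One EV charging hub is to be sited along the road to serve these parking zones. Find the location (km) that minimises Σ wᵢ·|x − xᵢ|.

For a sum of weighted absolute distances on a line, the optimum is the weighted median (not the mean). Total weight W = 622; half-weight = 311.
Sort by position and accumulate weight:
  km 1 (Elwood, w=11) → cum 11
  km 7 (Granby, w=250) → cum 261
  km 9 (Calder, w=40) → cum 301
  km 22 (Holt, w=11) → cum 312  ≥ 311 → median here
  km 26 (Brookfield, w=80) → cum 392
  km 35 (Fenton, w=90) → cum 482
  km 37 (Ashton, w=60) → cum 542
  km 60 (Denby, w=80) → cum 622
Optimal location: km 22.

x = 22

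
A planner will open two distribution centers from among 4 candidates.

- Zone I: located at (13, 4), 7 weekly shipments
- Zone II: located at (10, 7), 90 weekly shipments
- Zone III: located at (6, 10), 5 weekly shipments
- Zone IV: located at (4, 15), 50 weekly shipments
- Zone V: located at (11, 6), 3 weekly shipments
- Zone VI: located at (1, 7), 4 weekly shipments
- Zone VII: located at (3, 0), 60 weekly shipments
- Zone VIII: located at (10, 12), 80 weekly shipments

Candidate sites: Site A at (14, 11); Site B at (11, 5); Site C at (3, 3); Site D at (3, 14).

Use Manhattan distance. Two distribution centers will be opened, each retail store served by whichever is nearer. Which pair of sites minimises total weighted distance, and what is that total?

Evaluate every pair (each demand assigned to the nearer of the two):
  {Site B, Site C}: total = 1838
  {Site B, Site D}: total = 1885
  {Site A, Site C}: total = 2099
  {Site C, Site D}: total = 2159
  {Site A, Site D}: total = 2211
  {Site A, Site B}: total = 2267
Best pair: {Site B, Site C} with total 1838.

{Site B, Site C}, total 1838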